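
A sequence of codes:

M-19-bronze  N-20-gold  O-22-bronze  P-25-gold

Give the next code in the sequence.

Letter: letters move forward 1 place in the alphabet, so M, N, O, P → Q.
Second component goes 19, 20, 22, 25 → 29 (differences are 1, 2, 3, … (increasing by 1 each time)).
Rank — alternates bronze ↔ gold: bronze, gold, bronze, gold → bronze.
Combining the parts gives Q-29-bronze.

Q-29-bronze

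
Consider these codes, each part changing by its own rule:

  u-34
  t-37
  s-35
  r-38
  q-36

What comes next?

p-39

Letter: letters move back 1 place in the alphabet; u, t, s, r, q → p.
Second component — alternating steps +3, −2, +3, −2, …: 34, 37, 35, 38, 36 → 39.
Combining the parts gives p-39.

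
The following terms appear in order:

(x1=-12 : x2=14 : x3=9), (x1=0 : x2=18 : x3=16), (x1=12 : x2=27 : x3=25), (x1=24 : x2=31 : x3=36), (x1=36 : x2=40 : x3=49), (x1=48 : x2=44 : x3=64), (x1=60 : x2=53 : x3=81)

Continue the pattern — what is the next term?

(x1=72 : x2=57 : x3=100)

X1 — +12 each step: -12, 0, 12, 24, 36, 48, 60 → 72.
X2: alternating steps +4, +9, +4, +9, …, so 14, 18, 27, 31, 40, 44, 53 → 57.
X3 — perfect squares: 3², 4², 5², …: 9, 16, 25, 36, 49, 64, 81 → 100.
So the next term is (x1=72 : x2=57 : x3=100).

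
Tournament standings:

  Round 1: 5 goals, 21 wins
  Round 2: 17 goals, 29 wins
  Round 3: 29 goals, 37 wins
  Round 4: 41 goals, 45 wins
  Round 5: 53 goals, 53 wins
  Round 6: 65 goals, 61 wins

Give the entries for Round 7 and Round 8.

77 goals, 69 wins; 89 goals, 77 wins

Goals — +12 each step: 5, 17, 29, 41, 53, 65 → 77 → 89.
Wins: +8 each step, so 21, 29, 37, 45, 53, 61 → 69 → 77.
Putting the parts together: 77 goals, 69 wins and then 89 goals, 77 wins.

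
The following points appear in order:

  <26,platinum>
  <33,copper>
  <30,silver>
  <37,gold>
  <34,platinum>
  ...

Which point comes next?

First coordinate: alternating steps +7, −3, +7, −3, …, so 26, 33, 30, 37, 34 → 41.
Metal goes platinum, copper, silver, gold, platinum → copper (repeats platinum → copper → silver → gold).
So the next point is <41,copper>.

<41,copper>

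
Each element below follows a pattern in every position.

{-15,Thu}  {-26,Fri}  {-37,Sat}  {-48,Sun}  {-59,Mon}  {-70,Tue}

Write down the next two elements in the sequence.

First entry: -15, -26, -37, -48, -59, -70 → -81 → -92 (−11 each step).
Day — runs through the weekdays Mon→Sun: Thu, Fri, Sat, Sun, Mon, Tue → Wed → Thu.
Putting the parts together: {-81,Wed} and then {-92,Thu}.

{-81,Wed}, {-92,Thu}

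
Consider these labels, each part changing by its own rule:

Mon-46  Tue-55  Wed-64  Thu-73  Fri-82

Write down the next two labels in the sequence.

Sat-91, Sun-100

Day: runs through the weekdays Mon→Sun; Mon, Tue, Wed, Thu, Fri → Sat → Sun.
For the second component, +9 each step: 46, 55, 64, 73, 82 → 91 → 100.
Putting the parts together: Sat-91 and then Sun-100.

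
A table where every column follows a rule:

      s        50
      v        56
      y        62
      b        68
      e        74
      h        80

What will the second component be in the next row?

86

Second component — +6 each step: 50, 56, 62, 68, 74, 80 → 86.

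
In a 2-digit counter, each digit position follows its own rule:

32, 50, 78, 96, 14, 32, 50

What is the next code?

First digit goes 3, 5, 7, 9, 1, 3, 5 → 7 (+2 each step, mod 10).
Second digit — −2 each step, mod 10: 2, 0, 8, 6, 4, 2, 0 → 8.
Combining the parts gives 78.

78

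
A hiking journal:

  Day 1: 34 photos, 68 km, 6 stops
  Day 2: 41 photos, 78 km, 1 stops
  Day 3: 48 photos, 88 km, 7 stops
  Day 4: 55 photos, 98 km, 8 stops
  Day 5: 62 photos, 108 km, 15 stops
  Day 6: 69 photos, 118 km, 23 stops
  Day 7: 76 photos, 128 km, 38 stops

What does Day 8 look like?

83 photos, 138 km, 61 stops

Photos: +7 each step; 34, 41, 48, 55, 62, 69, 76 → 83.
Km: +10 each step; 68, 78, 88, 98, 108, 118, 128 → 138.
Stops: each term is the sum of the two before it, so 6, 1, 7, 8, 15, 23, 38 → 61.
So the next record is 83 photos, 138 km, 61 stops.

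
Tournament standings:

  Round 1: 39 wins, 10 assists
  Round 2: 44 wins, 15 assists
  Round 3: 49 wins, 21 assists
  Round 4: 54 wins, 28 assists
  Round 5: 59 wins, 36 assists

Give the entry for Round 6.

64 wins, 45 assists

Wins: +5 each step; 39, 44, 49, 54, 59 → 64.
Assists — differences are 5, 6, 7, … (increasing by 1 each time): 10, 15, 21, 28, 36 → 45.
Combining the parts gives 64 wins, 45 assists.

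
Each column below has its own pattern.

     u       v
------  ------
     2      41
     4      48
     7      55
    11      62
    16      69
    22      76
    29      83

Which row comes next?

37  90

Column u: differences are 2, 3, 4, … (increasing by 1 each time); 2, 4, 7, 11, 16, 22, 29 → 37.
Column v goes 41, 48, 55, 62, 69, 76, 83 → 90 (+7 each step).
Combining the parts gives 37  90.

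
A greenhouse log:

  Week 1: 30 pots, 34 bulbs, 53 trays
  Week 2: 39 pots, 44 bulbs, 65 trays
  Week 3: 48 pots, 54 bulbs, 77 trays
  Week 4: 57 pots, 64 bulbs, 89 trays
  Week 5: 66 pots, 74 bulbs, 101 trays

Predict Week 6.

75 pots, 84 bulbs, 113 trays

Pots: 30, 39, 48, 57, 66 → 75 (+9 each step).
Bulbs: 34, 44, 54, 64, 74 → 84 (+10 each step).
For the trays, +12 each step: 53, 65, 77, 89, 101 → 113.
Combining the parts gives 75 pots, 84 bulbs, 113 trays.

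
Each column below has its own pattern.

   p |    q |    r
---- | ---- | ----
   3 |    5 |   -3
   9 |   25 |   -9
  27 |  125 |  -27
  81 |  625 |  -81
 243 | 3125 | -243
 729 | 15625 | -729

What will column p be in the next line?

Column p: ×3 each step, so 3, 9, 27, 81, 243, 729 → 2187.
Column q: 5, 25, 125, 625, 3125, 15625 → 78125 (×5 each step).
Column r: -3, -9, -27, -81, -243, -729 → -2187 (always the negative of the column p).

2187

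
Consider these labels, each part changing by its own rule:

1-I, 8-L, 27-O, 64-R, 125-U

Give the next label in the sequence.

216-X

First component: perfect cubes: 1³, 2³, 3³, …, so 1, 8, 27, 64, 125 → 216.
For the letter, letters move forward 3 places in the alphabet: I, L, O, R, U → X.
So the next label is 216-X.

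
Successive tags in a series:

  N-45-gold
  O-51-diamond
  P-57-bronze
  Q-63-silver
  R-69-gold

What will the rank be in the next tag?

diamond

Rank: repeats gold → diamond → bronze → silver, so gold, diamond, bronze, silver, gold → diamond.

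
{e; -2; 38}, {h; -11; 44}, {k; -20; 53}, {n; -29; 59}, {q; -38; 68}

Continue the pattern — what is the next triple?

{t; -47; 74}

Letter — letters move forward 3 places in the alphabet: e, h, k, n, q → t.
Second slot: −9 each step, so -2, -11, -20, -29, -38 → -47.
Third slot: 38, 44, 53, 59, 68 → 74 (alternating steps +6, +9, +6, +9, …).
Combining the parts gives {t; -47; 74}.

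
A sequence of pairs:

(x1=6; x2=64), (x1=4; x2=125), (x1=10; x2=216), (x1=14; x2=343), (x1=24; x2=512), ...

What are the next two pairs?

(x1=38; x2=729), (x1=62; x2=1000)

X1 — each term is the sum of the two before it: 6, 4, 10, 14, 24 → 38 → 62.
X2: 64, 125, 216, 343, 512 → 729 → 1000 (perfect cubes: 4³, 5³, 6³, …).
So the next two pairs are (x1=38; x2=729) and (x1=62; x2=1000).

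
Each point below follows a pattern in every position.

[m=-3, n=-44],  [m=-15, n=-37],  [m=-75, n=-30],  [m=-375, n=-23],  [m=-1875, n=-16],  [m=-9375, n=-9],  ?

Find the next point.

[m=-46875, n=-2]

M: -3, -15, -75, -375, -1875, -9375 → -46875 (×5 each step).
N: +7 each step, so -44, -37, -30, -23, -16, -9 → -2.
Combining the parts gives [m=-46875, n=-2].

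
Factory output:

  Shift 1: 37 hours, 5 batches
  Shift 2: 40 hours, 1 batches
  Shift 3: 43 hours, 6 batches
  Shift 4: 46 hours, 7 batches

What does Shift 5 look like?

Hours goes 37, 40, 43, 46 → 49 (+3 each step).
Batches goes 5, 1, 6, 7 → 13 (each term is the sum of the two before it).
Combining the parts gives 49 hours, 13 batches.

49 hours, 13 batches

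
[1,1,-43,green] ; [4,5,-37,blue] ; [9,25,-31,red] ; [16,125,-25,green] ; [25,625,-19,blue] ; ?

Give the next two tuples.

[36,3125,-13,red], [49,15625,-7,green]

First part: 1, 4, 9, 16, 25 → 36 → 49 (perfect squares: 1², 2², 3², …).
Second part: ×5 each step, so 1, 5, 25, 125, 625 → 3125 → 15625.
Third part — +6 each step: -43, -37, -31, -25, -19 → -13 → -7.
Colour: green, blue, red, green, blue → red → green (repeats green → blue → red).
So the next two tuples are [36,3125,-13,red] and [49,15625,-7,green].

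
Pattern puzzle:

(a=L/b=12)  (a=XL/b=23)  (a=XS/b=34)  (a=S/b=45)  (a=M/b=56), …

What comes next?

A: L, XL, XS, S, M → L (runs through clothing sizes XS→XL).
B: +11 each step; 12, 23, 34, 45, 56 → 67.
So the next term is (a=L/b=67).

(a=L/b=67)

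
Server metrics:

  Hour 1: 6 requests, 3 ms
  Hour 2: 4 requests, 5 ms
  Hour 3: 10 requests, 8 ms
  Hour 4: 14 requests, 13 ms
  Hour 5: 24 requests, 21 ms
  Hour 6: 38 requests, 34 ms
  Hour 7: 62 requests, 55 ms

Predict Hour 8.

Requests goes 6, 4, 10, 14, 24, 38, 62 → 100 (each term is the sum of the two before it).
Ms: each term is the sum of the two before it; 3, 5, 8, 13, 21, 34, 55 → 89.
So the next row is 100 requests, 89 ms.

100 requests, 89 ms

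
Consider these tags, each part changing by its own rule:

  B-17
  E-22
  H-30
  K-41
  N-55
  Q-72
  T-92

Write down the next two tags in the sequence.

Letter: letters move forward 3 places in the alphabet, so B, E, H, K, N, Q, T → W → Z.
Second component: differences are 5, 8, 11, … (increasing by 3 each time); 17, 22, 30, 41, 55, 72, 92 → 115 → 141.
Putting the parts together: W-115 and then Z-141.

W-115, Z-141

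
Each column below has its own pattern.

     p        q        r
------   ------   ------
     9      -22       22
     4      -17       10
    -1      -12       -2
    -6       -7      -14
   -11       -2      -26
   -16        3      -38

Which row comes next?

Column p — −5 each step: 9, 4, -1, -6, -11, -16 → -21.
Column q: +5 each step; -22, -17, -12, -7, -2, 3 → 8.
Column r: 22, 10, -2, -14, -26, -38 → -50 (−12 each step).
Combining the parts gives -21  8  -50.

-21  8  -50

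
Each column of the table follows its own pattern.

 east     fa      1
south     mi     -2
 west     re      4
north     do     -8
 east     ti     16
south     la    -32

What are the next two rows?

Direction: repeats east → south → west → north; east, south, west, north, east, south → west → north.
Note: fa, mi, re, do, ti, la → sol → fa (runs backward through the solfège scale do→ti).
Third component: ×(-2) each step; 1, -2, 4, -8, 16, -32 → 64 → -128.
Putting the parts together: west  sol  64 and then north  fa  -128.

west  sol  64; north  fa  -128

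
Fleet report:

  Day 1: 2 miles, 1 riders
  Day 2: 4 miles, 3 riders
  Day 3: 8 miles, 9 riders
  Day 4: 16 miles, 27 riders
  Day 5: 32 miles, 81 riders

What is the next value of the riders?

243

For the riders, ×3 each step: 1, 3, 9, 27, 81 → 243.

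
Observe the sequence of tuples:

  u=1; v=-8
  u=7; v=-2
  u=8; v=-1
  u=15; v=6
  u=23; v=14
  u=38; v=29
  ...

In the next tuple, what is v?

For the u, each term is the sum of the two before it: 1, 7, 8, 15, 23, 38 → 61.
V: always 9 less than the u, so -8, -2, -1, 6, 14, 29 → 52.

52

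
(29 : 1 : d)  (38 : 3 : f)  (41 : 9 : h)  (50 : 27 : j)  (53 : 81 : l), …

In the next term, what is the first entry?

62

First entry: 29, 38, 41, 50, 53 → 62 (alternating steps +9, +3, +9, +3, …).
For the second entry, ×3 each step: 1, 3, 9, 27, 81 → 243.
Letter: letters move forward 2 places in the alphabet, so d, f, h, j, l → n.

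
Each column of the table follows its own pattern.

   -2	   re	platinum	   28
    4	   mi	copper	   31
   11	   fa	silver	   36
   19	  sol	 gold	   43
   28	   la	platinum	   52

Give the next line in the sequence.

First component: differences are 6, 7, 8, … (increasing by 1 each time), so -2, 4, 11, 19, 28 → 38.
Note: re, mi, fa, sol, la → ti (runs through the solfège scale do→ti).
Metal: repeats platinum → copper → silver → gold; platinum, copper, silver, gold, platinum → copper.
Fourth component — differences are 3, 5, 7, … (increasing by 2 each time): 28, 31, 36, 43, 52 → 63.
So the next line is 38  ti  copper  63.

38  ti  copper  63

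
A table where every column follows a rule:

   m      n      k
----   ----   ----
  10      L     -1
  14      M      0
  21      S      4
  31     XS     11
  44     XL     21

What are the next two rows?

Column m goes 10, 14, 21, 31, 44 → 60 → 79 (differences are 4, 7, 10, … (increasing by 3 each time)).
Column n — runs backward through clothing sizes XS→XL: L, M, S, XS, XL → L → M.
Column k goes -1, 0, 4, 11, 21 → 34 → 50 (differences are 1, 4, 7, … (increasing by 3 each time)).
So the next two rows are 60  L  34 and 79  M  50.

60  L  34; 79  M  50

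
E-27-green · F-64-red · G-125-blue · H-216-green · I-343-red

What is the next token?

Letter goes E, F, G, H, I → J (letters move forward 1 place in the alphabet).
Second component: 27, 64, 125, 216, 343 → 512 (perfect cubes: 3³, 4³, 5³, …).
Colour: green, red, blue, green, red → blue (repeats green → red → blue).
Combining the parts gives J-512-blue.

J-512-blue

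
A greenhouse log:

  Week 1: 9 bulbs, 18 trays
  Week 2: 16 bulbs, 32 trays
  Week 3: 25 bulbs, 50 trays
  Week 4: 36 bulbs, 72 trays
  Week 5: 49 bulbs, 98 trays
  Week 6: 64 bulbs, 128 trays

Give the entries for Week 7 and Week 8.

81 bulbs, 162 trays; 100 bulbs, 200 trays

Bulbs — perfect squares: 3², 4², 5², …: 9, 16, 25, 36, 49, 64 → 81 → 100.
Trays: always 2 × the bulbs, so 18, 32, 50, 72, 98, 128 → 162 → 200.
Putting the parts together: 81 bulbs, 162 trays and then 100 bulbs, 200 trays.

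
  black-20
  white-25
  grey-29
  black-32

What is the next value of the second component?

Second component: differences are 5, 4, 3, … (decreasing by 1 each time); 20, 25, 29, 32 → 34.

34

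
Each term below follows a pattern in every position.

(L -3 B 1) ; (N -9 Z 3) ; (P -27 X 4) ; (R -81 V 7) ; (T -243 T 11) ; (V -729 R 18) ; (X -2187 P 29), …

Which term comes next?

(Z -6561 N 47)

For the first letter, letters move forward 2 places in the alphabet: L, N, P, R, T, V, X → Z.
Second slot: ×3 each step; -3, -9, -27, -81, -243, -729, -2187 → -6561.
For the second letter, letters move back 2 places in the alphabet, wrapping A→Z: B, Z, X, V, T, R, P → N.
For the fourth slot, each term is the sum of the two before it: 1, 3, 4, 7, 11, 18, 29 → 47.
Putting it together: (Z -6561 N 47).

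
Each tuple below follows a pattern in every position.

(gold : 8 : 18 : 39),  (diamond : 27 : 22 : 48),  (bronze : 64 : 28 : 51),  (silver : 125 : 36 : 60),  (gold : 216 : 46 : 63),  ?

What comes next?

(diamond : 343 : 58 : 72)

Rank — repeats gold → diamond → bronze → silver: gold, diamond, bronze, silver, gold → diamond.
Second coordinate — perfect cubes: 2³, 3³, 4³, …: 8, 27, 64, 125, 216 → 343.
Third coordinate: differences are 4, 6, 8, … (increasing by 2 each time); 18, 22, 28, 36, 46 → 58.
Fourth coordinate goes 39, 48, 51, 60, 63 → 72 (alternating steps +9, +3, +9, +3, …).
So the next tuple is (diamond : 343 : 58 : 72).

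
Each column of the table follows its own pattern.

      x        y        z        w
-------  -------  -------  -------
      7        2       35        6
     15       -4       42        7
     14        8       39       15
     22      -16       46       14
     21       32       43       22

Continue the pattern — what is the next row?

29  -64  50  21

For the column x, alternating steps +8, −1, +8, −1, …: 7, 15, 14, 22, 21 → 29.
Column y goes 2, -4, 8, -16, 32 → -64 (×(-2) each step).
Column z: 35, 42, 39, 46, 43 → 50 (alternating steps +7, −3, +7, −3, …).
For the column w, always the previous value of the column x: 6, 7, 15, 14, 22 → 21.
Putting it together: 29  -64  50  21.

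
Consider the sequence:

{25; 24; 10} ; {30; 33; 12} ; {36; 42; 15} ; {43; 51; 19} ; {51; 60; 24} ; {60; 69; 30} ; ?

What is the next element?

For the first part, differences are 5, 6, 7, … (increasing by 1 each time): 25, 30, 36, 43, 51, 60 → 70.
Second part: +9 each step, so 24, 33, 42, 51, 60, 69 → 78.
Third part: differences are 2, 3, 4, … (increasing by 1 each time); 10, 12, 15, 19, 24, 30 → 37.
Putting it together: {70; 78; 37}.

{70; 78; 37}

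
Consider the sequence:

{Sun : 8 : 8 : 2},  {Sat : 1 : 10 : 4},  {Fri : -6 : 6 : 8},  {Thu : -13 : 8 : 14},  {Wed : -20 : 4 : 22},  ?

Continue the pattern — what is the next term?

{Tue : -27 : 6 : 32}

Day goes Sun, Sat, Fri, Thu, Wed → Tue (runs backward through the weekdays Mon→Sun).
Second entry: −7 each step, so 8, 1, -6, -13, -20 → -27.
For the third entry, alternating steps +2, −4, +2, −4, …: 8, 10, 6, 8, 4 → 6.
For the fourth entry, differences are 2, 4, 6, … (increasing by 2 each time): 2, 4, 8, 14, 22 → 32.
So the next term is {Tue : -27 : 6 : 32}.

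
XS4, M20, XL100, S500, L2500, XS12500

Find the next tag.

Size: repeats XS → M → XL → S → L; XS, M, XL, S, L, XS → M.
Second component: ×5 each step, so 4, 20, 100, 500, 2500, 12500 → 62500.
Combining the parts gives M62500.

M62500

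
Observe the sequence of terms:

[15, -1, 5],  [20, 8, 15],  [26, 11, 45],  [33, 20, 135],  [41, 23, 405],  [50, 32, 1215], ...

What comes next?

First entry: 15, 20, 26, 33, 41, 50 → 60 (differences are 5, 6, 7, … (increasing by 1 each time)).
Second entry: -1, 8, 11, 20, 23, 32 → 35 (alternating steps +9, +3, +9, +3, …).
Third entry — ×3 each step: 5, 15, 45, 135, 405, 1215 → 3645.
So the next term is [60, 35, 3645].

[60, 35, 3645]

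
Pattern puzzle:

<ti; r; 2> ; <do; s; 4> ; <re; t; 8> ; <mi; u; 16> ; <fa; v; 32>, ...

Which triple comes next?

<sol; w; 64>

Note: ti, do, re, mi, fa → sol (runs through the solfège scale do→ti).
Letter — letters move forward 1 place in the alphabet: r, s, t, u, v → w.
Third slot: 2, 4, 8, 16, 32 → 64 (×2 each step).
Combining the parts gives <sol; w; 64>.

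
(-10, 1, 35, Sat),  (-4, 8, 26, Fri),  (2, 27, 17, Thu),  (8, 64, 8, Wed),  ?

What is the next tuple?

For the first component, +6 each step: -10, -4, 2, 8 → 14.
For the second component, perfect cubes: 1³, 2³, 3³, …: 1, 8, 27, 64 → 125.
Third component: −9 each step, so 35, 26, 17, 8 → -1.
Day: runs backward through the weekdays Mon→Sun, so Sat, Fri, Thu, Wed → Tue.
Putting it together: (14, 125, -1, Tue).

(14, 125, -1, Tue)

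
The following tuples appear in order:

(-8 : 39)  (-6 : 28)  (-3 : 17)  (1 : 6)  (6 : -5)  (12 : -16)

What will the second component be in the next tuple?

Second component: 39, 28, 17, 6, -5, -16 → -27 (−11 each step).

-27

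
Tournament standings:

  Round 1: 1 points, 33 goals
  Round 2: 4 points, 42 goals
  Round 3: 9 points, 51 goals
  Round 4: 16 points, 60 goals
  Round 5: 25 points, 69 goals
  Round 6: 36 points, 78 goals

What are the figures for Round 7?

49 points, 87 goals

Points: perfect squares: 1², 2², 3², …, so 1, 4, 9, 16, 25, 36 → 49.
Goals — +9 each step: 33, 42, 51, 60, 69, 78 → 87.
So the next record is 49 points, 87 goals.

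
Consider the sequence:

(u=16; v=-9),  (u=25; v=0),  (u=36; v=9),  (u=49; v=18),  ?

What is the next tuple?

U goes 16, 25, 36, 49 → 64 (perfect squares: 4², 5², 6², …).
V: +9 each step; -9, 0, 9, 18 → 27.
Combining the parts gives (u=64; v=27).

(u=64; v=27)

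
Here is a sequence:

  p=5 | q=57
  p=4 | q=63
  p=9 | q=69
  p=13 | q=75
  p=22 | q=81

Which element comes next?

P: 5, 4, 9, 13, 22 → 35 (each term is the sum of the two before it).
Q: 57, 63, 69, 75, 81 → 87 (+6 each step).
Combining the parts gives p=35 | q=87.

p=35 | q=87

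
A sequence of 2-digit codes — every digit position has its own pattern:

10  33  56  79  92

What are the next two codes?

First digit — +2 each step, mod 10: 1, 3, 5, 7, 9 → 1 → 3.
Second digit: +3 each step, mod 10; 0, 3, 6, 9, 2 → 5 → 8.
Putting the parts together: 15 and then 38.

15, 38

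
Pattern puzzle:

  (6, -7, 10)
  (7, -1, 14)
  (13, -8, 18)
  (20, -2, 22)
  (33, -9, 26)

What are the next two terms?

(53, -3, 30), (86, -10, 34)

First value: each term is the sum of the two before it; 6, 7, 13, 20, 33 → 53 → 86.
Second value — alternating steps +6, −7, +6, −7, …: -7, -1, -8, -2, -9 → -3 → -10.
Third value: +4 each step; 10, 14, 18, 22, 26 → 30 → 34.
So the next two terms are (53, -3, 30) and (86, -10, 34).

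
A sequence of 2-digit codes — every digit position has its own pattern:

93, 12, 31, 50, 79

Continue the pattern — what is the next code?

98

First digit: +2 each step, mod 10, so 9, 1, 3, 5, 7 → 9.
Second digit: −1 each step, mod 10; 3, 2, 1, 0, 9 → 8.
Combining the parts gives 98.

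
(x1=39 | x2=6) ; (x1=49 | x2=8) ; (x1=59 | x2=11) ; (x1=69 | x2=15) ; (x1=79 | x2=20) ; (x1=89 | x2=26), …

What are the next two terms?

(x1=99 | x2=33), (x1=109 | x2=41)

X1 goes 39, 49, 59, 69, 79, 89 → 99 → 109 (+10 each step).
X2: 6, 8, 11, 15, 20, 26 → 33 → 41 (differences are 2, 3, 4, … (increasing by 1 each time)).
Putting the parts together: (x1=99 | x2=33) and then (x1=109 | x2=41).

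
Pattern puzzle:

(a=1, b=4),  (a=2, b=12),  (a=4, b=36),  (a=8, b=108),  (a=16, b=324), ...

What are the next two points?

(a=32, b=972), (a=64, b=2916)

A: ×2 each step; 1, 2, 4, 8, 16 → 32 → 64.
For the b, ×3 each step: 4, 12, 36, 108, 324 → 972 → 2916.
Putting the parts together: (a=32, b=972) and then (a=64, b=2916).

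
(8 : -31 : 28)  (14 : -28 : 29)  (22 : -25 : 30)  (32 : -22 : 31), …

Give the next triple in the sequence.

First part goes 8, 14, 22, 32 → 44 (differences are 6, 8, 10, … (increasing by 2 each time)).
For the second part, +3 each step: -31, -28, -25, -22 → -19.
Third part goes 28, 29, 30, 31 → 32 (+1 each step).
Putting it together: (44 : -19 : 32).

(44 : -19 : 32)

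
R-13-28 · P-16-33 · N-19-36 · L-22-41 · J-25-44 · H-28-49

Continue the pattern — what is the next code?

For the letter, letters move back 2 places in the alphabet: R, P, N, L, J, H → F.
Second component: +3 each step; 13, 16, 19, 22, 25, 28 → 31.
Third component: alternating steps +5, +3, +5, +3, …, so 28, 33, 36, 41, 44, 49 → 52.
Combining the parts gives F-31-52.

F-31-52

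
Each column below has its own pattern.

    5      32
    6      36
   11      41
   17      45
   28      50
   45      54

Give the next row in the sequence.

73  59

First component: each term is the sum of the two before it, so 5, 6, 11, 17, 28, 45 → 73.
Second component — alternating steps +4, +5, +4, +5, …: 32, 36, 41, 45, 50, 54 → 59.
So the next row is 73  59.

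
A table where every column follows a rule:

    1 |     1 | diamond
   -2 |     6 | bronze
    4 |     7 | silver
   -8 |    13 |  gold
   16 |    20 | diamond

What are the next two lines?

-32  33  bronze; 64  53  silver

First component: 1, -2, 4, -8, 16 → -32 → 64 (×(-2) each step).
Second component: 1, 6, 7, 13, 20 → 33 → 53 (each term is the sum of the two before it).
Rank: repeats diamond → bronze → silver → gold, so diamond, bronze, silver, gold, diamond → bronze → silver.
So the next two lines are -32  33  bronze and 64  53  silver.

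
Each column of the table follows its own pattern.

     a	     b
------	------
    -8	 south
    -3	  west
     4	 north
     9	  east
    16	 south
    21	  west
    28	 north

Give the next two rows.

33  east; 40  south

Column a: -8, -3, 4, 9, 16, 21, 28 → 33 → 40 (alternating steps +5, +7, +5, +7, …).
For the column b, repeats south → west → north → east: south, west, north, east, south, west, north → east → south.
So the next two rows are 33  east and 40  south.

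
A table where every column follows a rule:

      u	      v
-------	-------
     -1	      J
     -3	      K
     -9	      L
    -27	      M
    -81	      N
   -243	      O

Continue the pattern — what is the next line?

-729  P

Column u: ×3 each step, so -1, -3, -9, -27, -81, -243 → -729.
Column v: letters move forward 1 place in the alphabet, so J, K, L, M, N, O → P.
Combining the parts gives -729  P.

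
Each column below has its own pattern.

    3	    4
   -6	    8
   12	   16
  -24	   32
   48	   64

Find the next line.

First component: 3, -6, 12, -24, 48 → -96 (×(-2) each step).
Second component — ×2 each step: 4, 8, 16, 32, 64 → 128.
So the next line is -96  128.

-96  128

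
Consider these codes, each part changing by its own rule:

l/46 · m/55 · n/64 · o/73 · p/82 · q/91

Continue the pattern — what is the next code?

Letter: letters move forward 1 place in the alphabet; l, m, n, o, p, q → r.
For the second component, +9 each step: 46, 55, 64, 73, 82, 91 → 100.
So the next code is r/100.

r/100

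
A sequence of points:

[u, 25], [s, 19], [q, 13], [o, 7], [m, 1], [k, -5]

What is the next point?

[i, -11]

Letter: u, s, q, o, m, k → i (letters move back 2 places in the alphabet).
Second value — −6 each step: 25, 19, 13, 7, 1, -5 → -11.
Combining the parts gives [i, -11].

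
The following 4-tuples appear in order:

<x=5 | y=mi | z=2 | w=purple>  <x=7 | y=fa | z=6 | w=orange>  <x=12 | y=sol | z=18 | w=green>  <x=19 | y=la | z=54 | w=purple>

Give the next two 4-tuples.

<x=31 | y=ti | z=162 | w=orange>, <x=50 | y=do | z=486 | w=green>

For the x, each term is the sum of the two before it: 5, 7, 12, 19 → 31 → 50.
For the y, runs through the solfège scale do→ti: mi, fa, sol, la → ti → do.
Z: 2, 6, 18, 54 → 162 → 486 (×3 each step).
For the w, repeats purple → orange → green: purple, orange, green, purple → orange → green.
Putting the parts together: <x=31 | y=ti | z=162 | w=orange> and then <x=50 | y=do | z=486 | w=green>.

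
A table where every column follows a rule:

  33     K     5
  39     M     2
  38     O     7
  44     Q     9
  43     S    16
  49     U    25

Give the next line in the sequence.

48  W  41

First component: alternating steps +6, −1, +6, −1, …; 33, 39, 38, 44, 43, 49 → 48.
Letter: letters move forward 2 places in the alphabet, so K, M, O, Q, S, U → W.
For the third component, each term is the sum of the two before it: 5, 2, 7, 9, 16, 25 → 41.
Combining the parts gives 48  W  41.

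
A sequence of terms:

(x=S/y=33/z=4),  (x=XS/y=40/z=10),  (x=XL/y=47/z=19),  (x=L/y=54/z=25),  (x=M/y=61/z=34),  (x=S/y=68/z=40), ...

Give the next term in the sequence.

X: repeats S → XS → XL → L → M, so S, XS, XL, L, M, S → XS.
Y: +7 each step; 33, 40, 47, 54, 61, 68 → 75.
For the z, alternating steps +6, +9, +6, +9, …: 4, 10, 19, 25, 34, 40 → 49.
So the next term is (x=XS/y=75/z=49).

(x=XS/y=75/z=49)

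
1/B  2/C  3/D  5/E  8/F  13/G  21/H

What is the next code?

First component goes 1, 2, 3, 5, 8, 13, 21 → 34 (each term is the sum of the two before it).
Letter goes B, C, D, E, F, G, H → I (letters move forward 1 place in the alphabet).
Combining the parts gives 34/I.

34/I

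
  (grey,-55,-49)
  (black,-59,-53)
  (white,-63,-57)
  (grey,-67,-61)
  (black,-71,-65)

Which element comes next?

(white,-75,-69)

Shade: grey, black, white, grey, black → white (repeats grey → black → white).
Second coordinate — −4 each step: -55, -59, -63, -67, -71 → -75.
Third coordinate goes -49, -53, -57, -61, -65 → -69 (always 6 more than the second coordinate).
Combining the parts gives (white,-75,-69).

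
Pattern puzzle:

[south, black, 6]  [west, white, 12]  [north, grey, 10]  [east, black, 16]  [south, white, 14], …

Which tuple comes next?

[west, grey, 20]

For the direction, repeats south → west → north → east: south, west, north, east, south → west.
Shade — repeats black → white → grey: black, white, grey, black, white → grey.
Third coordinate goes 6, 12, 10, 16, 14 → 20 (alternating steps +6, −2, +6, −2, …).
Combining the parts gives [west, grey, 20].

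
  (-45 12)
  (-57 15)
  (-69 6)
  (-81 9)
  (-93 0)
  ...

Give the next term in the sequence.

First value goes -45, -57, -69, -81, -93 → -105 (−12 each step).
Second value — alternating steps +3, −9, +3, −9, …: 12, 15, 6, 9, 0 → 3.
So the next term is (-105 3).

(-105 3)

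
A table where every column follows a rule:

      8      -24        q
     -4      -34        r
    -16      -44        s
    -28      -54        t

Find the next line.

-40  -64  u

First component: −12 each step, so 8, -4, -16, -28 → -40.
Second component: −10 each step; -24, -34, -44, -54 → -64.
Letter: letters move forward 1 place in the alphabet, so q, r, s, t → u.
So the next line is -40  -64  u.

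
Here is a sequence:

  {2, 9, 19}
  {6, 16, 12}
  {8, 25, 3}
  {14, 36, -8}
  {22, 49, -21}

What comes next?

{36, 64, -36}

First entry: 2, 6, 8, 14, 22 → 36 (each term is the sum of the two before it).
For the second entry, perfect squares: 3², 4², 5², …: 9, 16, 25, 36, 49 → 64.
For the third entry, together with the second entry always sums to 28: 19, 12, 3, -8, -21 → -36.
Combining the parts gives {36, 64, -36}.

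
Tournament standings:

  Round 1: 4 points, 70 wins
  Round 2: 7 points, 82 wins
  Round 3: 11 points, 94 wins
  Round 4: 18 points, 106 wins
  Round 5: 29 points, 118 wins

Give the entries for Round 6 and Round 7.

47 points, 130 wins; 76 points, 142 wins

Points: 4, 7, 11, 18, 29 → 47 → 76 (each term is the sum of the two before it).
For the wins, +12 each step: 70, 82, 94, 106, 118 → 130 → 142.
Putting the parts together: 47 points, 130 wins and then 76 points, 142 wins.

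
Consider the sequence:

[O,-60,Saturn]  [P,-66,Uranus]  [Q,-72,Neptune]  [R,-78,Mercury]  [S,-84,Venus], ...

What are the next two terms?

[T,-90,Earth], [U,-96,Mars]

Letter — letters move forward 1 place in the alphabet: O, P, Q, R, S → T → U.
Second component: −6 each step, so -60, -66, -72, -78, -84 → -90 → -96.
Planet: runs through the planets Mercury→Neptune; Saturn, Uranus, Neptune, Mercury, Venus → Earth → Mars.
Putting the parts together: [T,-90,Earth] and then [U,-96,Mars].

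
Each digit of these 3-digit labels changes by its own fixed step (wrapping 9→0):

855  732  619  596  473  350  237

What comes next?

114

First digit — −1 each step, mod 10: 8, 7, 6, 5, 4, 3, 2 → 1.
Second digit goes 5, 3, 1, 9, 7, 5, 3 → 1 (−2 each step, mod 10).
For the third digit, −3 each step, mod 10: 5, 2, 9, 6, 3, 0, 7 → 4.
Combining the parts gives 114.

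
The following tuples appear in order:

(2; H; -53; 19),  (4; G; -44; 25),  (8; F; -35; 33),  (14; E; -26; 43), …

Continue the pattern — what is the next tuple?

(22; D; -17; 55)

First component: differences are 2, 4, 6, … (increasing by 2 each time), so 2, 4, 8, 14 → 22.
Letter: letters move back 1 place in the alphabet; H, G, F, E → D.
Third component: +9 each step; -53, -44, -35, -26 → -17.
Fourth component: 19, 25, 33, 43 → 55 (differences are 6, 8, 10, … (increasing by 2 each time)).
So the next tuple is (22; D; -17; 55).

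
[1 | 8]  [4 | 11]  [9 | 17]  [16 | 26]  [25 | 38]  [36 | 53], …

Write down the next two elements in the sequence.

First part: 1, 4, 9, 16, 25, 36 → 49 → 64 (differences are 3, 5, 7, … (increasing by 2 each time)).
For the second part, differences are 3, 6, 9, … (increasing by 3 each time): 8, 11, 17, 26, 38, 53 → 71 → 92.
Putting the parts together: [49 | 71] and then [64 | 92].

[49 | 71], [64 | 92]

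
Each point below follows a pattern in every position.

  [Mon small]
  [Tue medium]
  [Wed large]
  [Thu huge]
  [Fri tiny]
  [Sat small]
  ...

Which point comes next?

Day goes Mon, Tue, Wed, Thu, Fri, Sat → Sun (runs through the weekdays Mon→Sun).
Size: small, medium, large, huge, tiny, small → medium (repeats small → medium → large → huge → tiny).
Combining the parts gives [Sun medium].

[Sun medium]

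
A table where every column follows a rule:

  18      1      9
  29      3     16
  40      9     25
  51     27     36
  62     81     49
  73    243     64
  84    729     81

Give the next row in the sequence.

First component goes 18, 29, 40, 51, 62, 73, 84 → 95 (+11 each step).
Second component — ×3 each step: 1, 3, 9, 27, 81, 243, 729 → 2187.
Third component goes 9, 16, 25, 36, 49, 64, 81 → 100 (perfect squares: 3², 4², 5², …).
Combining the parts gives 95  2187  100.

95  2187  100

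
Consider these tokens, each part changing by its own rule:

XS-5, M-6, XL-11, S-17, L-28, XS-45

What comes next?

M-73

For the size, repeats XS → M → XL → S → L: XS, M, XL, S, L, XS → M.
Second component goes 5, 6, 11, 17, 28, 45 → 73 (each term is the sum of the two before it).
So the next token is M-73.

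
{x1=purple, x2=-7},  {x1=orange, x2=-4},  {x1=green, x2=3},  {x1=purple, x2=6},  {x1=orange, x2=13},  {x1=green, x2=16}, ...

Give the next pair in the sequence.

X1: purple, orange, green, purple, orange, green → purple (repeats purple → orange → green).
For the x2, alternating steps +3, +7, +3, +7, …: -7, -4, 3, 6, 13, 16 → 23.
Combining the parts gives {x1=purple, x2=23}.

{x1=purple, x2=23}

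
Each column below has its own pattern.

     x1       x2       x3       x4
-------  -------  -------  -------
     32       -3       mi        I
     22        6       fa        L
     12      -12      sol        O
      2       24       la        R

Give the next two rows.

-8  -48  ti  U; -18  96  do  X

Column x1 goes 32, 22, 12, 2 → -8 → -18 (−10 each step).
Column x2: -3, 6, -12, 24 → -48 → 96 (×(-2) each step).
For the column x3, runs through the solfège scale do→ti: mi, fa, sol, la → ti → do.
For the column x4, letters move forward 3 places in the alphabet: I, L, O, R → U → X.
Putting the parts together: -8  -48  ti  U and then -18  96  do  X.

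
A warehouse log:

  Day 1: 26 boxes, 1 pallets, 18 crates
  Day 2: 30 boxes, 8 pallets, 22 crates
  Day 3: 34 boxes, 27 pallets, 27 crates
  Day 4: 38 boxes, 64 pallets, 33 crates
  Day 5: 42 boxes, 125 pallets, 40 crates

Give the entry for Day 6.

46 boxes, 216 pallets, 48 crates

For the boxes, +4 each step: 26, 30, 34, 38, 42 → 46.
Pallets — perfect cubes: 1³, 2³, 3³, …: 1, 8, 27, 64, 125 → 216.
Crates: differences are 4, 5, 6, … (increasing by 1 each time), so 18, 22, 27, 33, 40 → 48.
So the next record is 46 boxes, 216 pallets, 48 crates.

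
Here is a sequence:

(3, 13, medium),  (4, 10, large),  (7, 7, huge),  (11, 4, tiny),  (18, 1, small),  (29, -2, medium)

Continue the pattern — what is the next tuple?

(47, -5, large)

For the first slot, each term is the sum of the two before it: 3, 4, 7, 11, 18, 29 → 47.
Second slot goes 13, 10, 7, 4, 1, -2 → -5 (−3 each step).
Size: medium, large, huge, tiny, small, medium → large (repeats medium → large → huge → tiny → small).
Putting it together: (47, -5, large).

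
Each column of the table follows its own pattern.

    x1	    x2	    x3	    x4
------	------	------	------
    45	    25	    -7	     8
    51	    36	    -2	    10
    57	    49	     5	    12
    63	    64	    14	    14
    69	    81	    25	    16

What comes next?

75  100  38  18

Column x1 goes 45, 51, 57, 63, 69 → 75 (+6 each step).
Column x2: 25, 36, 49, 64, 81 → 100 (perfect squares: 5², 6², 7², …).
Column x3: differences are 5, 7, 9, … (increasing by 2 each time), so -7, -2, 5, 14, 25 → 38.
Column x4: 8, 10, 12, 14, 16 → 18 (+2 each step).
Combining the parts gives 75  100  38  18.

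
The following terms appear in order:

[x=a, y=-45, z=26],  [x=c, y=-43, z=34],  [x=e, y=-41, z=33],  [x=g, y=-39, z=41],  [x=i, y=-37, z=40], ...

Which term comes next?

[x=k, y=-35, z=48]

X: letters move forward 2 places in the alphabet; a, c, e, g, i → k.
For the y, +2 each step: -45, -43, -41, -39, -37 → -35.
Z: alternating steps +8, −1, +8, −1, …, so 26, 34, 33, 41, 40 → 48.
So the next term is [x=k, y=-35, z=48].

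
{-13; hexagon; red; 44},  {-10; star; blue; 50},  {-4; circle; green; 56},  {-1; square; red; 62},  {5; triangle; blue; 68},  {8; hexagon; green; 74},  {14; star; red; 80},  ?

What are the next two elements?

{17; circle; blue; 86}, {23; square; green; 92}

First component: -13, -10, -4, -1, 5, 8, 14 → 17 → 23 (alternating steps +3, +6, +3, +6, …).
Shape: repeats hexagon → star → circle → square → triangle, so hexagon, star, circle, square, triangle, hexagon, star → circle → square.
Colour goes red, blue, green, red, blue, green, red → blue → green (repeats red → blue → green).
Fourth component — +6 each step: 44, 50, 56, 62, 68, 74, 80 → 86 → 92.
So the next two elements are {17; circle; blue; 86} and {23; square; green; 92}.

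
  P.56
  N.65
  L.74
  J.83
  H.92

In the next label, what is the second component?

101

Second component: +9 each step, so 56, 65, 74, 83, 92 → 101.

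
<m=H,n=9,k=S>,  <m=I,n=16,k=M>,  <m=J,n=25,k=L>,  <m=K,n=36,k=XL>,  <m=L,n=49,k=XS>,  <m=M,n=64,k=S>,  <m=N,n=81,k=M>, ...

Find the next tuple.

<m=O,n=100,k=L>

For the m, letters move forward 1 place in the alphabet: H, I, J, K, L, M, N → O.
For the n, perfect squares: 3², 4², 5², …: 9, 16, 25, 36, 49, 64, 81 → 100.
K — repeats S → M → L → XL → XS: S, M, L, XL, XS, S, M → L.
So the next tuple is <m=O,n=100,k=L>.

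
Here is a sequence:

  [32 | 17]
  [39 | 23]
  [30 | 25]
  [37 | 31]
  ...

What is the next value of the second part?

First part: alternating steps +7, −9, +7, −9, …, so 32, 39, 30, 37 → 28.
For the second part, alternating steps +6, +2, +6, +2, …: 17, 23, 25, 31 → 33.

33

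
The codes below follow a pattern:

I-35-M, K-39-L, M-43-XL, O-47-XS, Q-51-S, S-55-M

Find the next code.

U-59-L

Letter: I, K, M, O, Q, S → U (letters move forward 2 places in the alphabet).
For the second component, +4 each step: 35, 39, 43, 47, 51, 55 → 59.
For the size, repeats M → L → XL → XS → S: M, L, XL, XS, S, M → L.
Combining the parts gives U-59-L.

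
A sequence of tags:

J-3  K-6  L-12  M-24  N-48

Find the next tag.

O-96

Letter — letters move forward 1 place in the alphabet: J, K, L, M, N → O.
Second component — ×2 each step: 3, 6, 12, 24, 48 → 96.
Putting it together: O-96.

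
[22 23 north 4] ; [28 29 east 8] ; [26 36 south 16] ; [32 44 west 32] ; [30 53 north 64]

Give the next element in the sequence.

[36 63 east 128]

First value: alternating steps +6, −2, +6, −2, …; 22, 28, 26, 32, 30 → 36.
For the second value, differences are 6, 7, 8, … (increasing by 1 each time): 23, 29, 36, 44, 53 → 63.
Direction — repeats north → east → south → west: north, east, south, west, north → east.
Fourth value: ×2 each step; 4, 8, 16, 32, 64 → 128.
Combining the parts gives [36 63 east 128].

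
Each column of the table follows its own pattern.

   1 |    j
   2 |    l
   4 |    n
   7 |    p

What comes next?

11  r

First component: differences are 1, 2, 3, … (increasing by 1 each time), so 1, 2, 4, 7 → 11.
Letter: letters move forward 2 places in the alphabet; j, l, n, p → r.
Combining the parts gives 11  r.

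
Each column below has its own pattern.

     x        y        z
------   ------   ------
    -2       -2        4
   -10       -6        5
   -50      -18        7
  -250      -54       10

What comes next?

-1250  -162  14

For the column x, ×5 each step: -2, -10, -50, -250 → -1250.
For the column y, ×3 each step: -2, -6, -18, -54 → -162.
Column z: differences are 1, 2, 3, … (increasing by 1 each time); 4, 5, 7, 10 → 14.
So the next row is -1250  -162  14.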